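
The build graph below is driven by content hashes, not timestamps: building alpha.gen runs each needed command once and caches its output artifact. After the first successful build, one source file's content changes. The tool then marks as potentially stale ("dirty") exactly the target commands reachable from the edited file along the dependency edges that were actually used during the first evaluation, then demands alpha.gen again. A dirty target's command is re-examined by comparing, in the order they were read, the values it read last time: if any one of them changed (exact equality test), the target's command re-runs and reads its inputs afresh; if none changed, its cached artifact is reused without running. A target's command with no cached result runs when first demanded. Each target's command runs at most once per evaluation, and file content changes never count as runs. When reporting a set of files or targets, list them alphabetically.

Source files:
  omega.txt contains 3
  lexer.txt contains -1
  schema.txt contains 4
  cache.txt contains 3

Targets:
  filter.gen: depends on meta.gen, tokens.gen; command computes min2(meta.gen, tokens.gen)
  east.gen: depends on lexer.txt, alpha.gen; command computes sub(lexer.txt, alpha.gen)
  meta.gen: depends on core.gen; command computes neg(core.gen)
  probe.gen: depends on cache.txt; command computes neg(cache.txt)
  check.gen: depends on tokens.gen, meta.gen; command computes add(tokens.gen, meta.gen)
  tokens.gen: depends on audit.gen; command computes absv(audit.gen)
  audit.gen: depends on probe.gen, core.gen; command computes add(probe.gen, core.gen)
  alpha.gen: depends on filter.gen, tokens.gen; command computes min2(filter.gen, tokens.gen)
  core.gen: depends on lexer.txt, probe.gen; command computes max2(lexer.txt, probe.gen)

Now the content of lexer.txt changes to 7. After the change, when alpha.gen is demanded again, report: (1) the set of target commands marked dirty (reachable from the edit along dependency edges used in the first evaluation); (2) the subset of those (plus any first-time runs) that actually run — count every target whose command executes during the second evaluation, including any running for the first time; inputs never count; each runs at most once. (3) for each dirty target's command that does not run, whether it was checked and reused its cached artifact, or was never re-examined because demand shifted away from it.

Initial pass — values computed on the first demand:
  probe.gen = neg(3) = -3
  core.gen = max2(-1, -3) = -1
  audit.gen = add(-3, -1) = -4
  meta.gen = neg(-1) = 1
  tokens.gen = absv(-4) = 4
  filter.gen = min2(1, 4) = 1
  alpha.gen = min2(1, 4) = 1

Second demand — change propagation:
  core.gen: re-runs because lexer.txt -1->7; new result 7.
  audit.gen: re-runs because core.gen -1->7; new result 4.
  meta.gen: re-runs because core.gen -1->7; new result -7.
  tokens.gen: re-runs because audit.gen -4->4; new result 4 (unchanged).
  filter.gen: re-runs because meta.gen 1->-7; new result -7.
  alpha.gen: re-runs because filter.gen 1->-7; new result -7.

Dirty set: alpha.gen, audit.gen, core.gen, filter.gen, meta.gen, tokens.gen.
Run set: alpha.gen, audit.gen, core.gen, filter.gen, meta.gen, tokens.gen (6 run).
All dirty target commands ended up running.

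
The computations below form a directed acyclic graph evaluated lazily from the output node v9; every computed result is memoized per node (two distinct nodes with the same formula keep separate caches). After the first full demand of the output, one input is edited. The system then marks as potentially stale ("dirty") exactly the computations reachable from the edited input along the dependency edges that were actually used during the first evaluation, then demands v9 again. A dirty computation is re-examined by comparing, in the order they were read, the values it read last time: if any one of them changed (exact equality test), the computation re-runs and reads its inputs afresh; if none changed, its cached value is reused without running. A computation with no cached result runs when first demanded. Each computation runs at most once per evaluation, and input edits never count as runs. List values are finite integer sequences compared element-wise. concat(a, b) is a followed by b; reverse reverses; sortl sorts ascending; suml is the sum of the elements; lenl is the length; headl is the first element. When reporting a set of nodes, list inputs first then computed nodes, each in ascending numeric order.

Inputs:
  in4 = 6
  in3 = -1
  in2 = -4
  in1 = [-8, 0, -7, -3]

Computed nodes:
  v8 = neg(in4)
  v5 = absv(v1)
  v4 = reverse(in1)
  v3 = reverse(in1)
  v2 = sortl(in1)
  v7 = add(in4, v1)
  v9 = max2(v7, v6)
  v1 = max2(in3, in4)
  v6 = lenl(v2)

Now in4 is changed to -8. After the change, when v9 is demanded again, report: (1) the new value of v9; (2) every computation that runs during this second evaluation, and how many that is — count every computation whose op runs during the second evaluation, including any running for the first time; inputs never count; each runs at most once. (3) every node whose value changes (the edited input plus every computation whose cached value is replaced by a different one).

First demand of the output computes:
  v1 = max2(-1, 6) = 6
  v2 = sortl([-8, 0, -7, -3]) = [-8, -7, -3, 0]
  v6 = lenl([-8, -7, -3, 0]) = 4
  v7 = add(6, 6) = 12
  v9 = max2(12, 4) = 12

After the edit, cleaning proceeds:
  v1: a read changed (in4 6->-8) — executes, giving -1.
  v7: a read changed (in4 6->-8; v1 6->-1) — executes, giving -9.
  v9: a read changed (v7 12->-9) — executes, giving 4.

Demanding v9 again yields 4.
3 computations run: v1, v7, v9.
The nodes whose values change: in4, v1, v7, v9.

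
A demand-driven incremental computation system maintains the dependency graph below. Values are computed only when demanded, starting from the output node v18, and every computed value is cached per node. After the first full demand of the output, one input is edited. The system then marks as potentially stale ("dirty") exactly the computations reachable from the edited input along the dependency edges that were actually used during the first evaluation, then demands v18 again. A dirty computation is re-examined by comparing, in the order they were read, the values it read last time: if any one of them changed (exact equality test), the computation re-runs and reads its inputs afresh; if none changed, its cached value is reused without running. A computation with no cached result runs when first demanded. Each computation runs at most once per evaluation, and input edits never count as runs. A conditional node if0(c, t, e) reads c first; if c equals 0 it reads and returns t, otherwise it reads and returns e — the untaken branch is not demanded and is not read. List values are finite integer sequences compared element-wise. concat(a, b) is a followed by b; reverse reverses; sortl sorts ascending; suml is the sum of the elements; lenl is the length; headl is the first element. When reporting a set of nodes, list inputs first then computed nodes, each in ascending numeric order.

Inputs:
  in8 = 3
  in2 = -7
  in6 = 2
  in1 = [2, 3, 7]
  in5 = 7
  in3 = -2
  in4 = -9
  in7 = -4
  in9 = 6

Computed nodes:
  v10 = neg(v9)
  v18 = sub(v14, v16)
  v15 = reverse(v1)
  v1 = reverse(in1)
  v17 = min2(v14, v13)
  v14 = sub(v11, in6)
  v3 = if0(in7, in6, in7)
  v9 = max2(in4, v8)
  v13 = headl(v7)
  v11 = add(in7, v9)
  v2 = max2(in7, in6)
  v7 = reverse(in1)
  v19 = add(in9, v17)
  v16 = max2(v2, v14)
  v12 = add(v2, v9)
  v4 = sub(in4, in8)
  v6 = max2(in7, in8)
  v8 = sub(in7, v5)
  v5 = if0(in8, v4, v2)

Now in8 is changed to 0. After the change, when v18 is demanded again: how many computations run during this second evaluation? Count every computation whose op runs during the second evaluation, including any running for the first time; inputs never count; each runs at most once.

Computations that run: v4, v5, v8, v9, v11, v14, v16, v18 — 8 in total.
Key observation: a condition flipped, so demand reaches new nodes — v4 runs for the first time.

First evaluation (everything demanded from the output):
  v2 = max2(-4, 2) = 2
  v5 = if0(in8=3 -> else branch v2) = 2
  v8 = sub(-4, 2) = -6
  v9 = max2(-9, -6) = -6
  v11 = add(-4, -6) = -10
  v14 = sub(-10, 2) = -12
  v16 = max2(2, -12) = 2
  v18 = sub(-12, 2) = -14

Propagation after the edit:
  v4: demanded for the first time — runs, produces -9.
  v5: runs — in8 3->0; result -9.
  v8: runs — v5 2->-9; result 5.
  v9: runs — v8 -6->5; result 5.
  v11: runs — v9 -6->5; result 1.
  v14: runs — v11 -10->1; result -1.
  v16: runs — v14 -12->-1; result 2 (same value as before).
  v18: runs — v14 -12->-1; result -3.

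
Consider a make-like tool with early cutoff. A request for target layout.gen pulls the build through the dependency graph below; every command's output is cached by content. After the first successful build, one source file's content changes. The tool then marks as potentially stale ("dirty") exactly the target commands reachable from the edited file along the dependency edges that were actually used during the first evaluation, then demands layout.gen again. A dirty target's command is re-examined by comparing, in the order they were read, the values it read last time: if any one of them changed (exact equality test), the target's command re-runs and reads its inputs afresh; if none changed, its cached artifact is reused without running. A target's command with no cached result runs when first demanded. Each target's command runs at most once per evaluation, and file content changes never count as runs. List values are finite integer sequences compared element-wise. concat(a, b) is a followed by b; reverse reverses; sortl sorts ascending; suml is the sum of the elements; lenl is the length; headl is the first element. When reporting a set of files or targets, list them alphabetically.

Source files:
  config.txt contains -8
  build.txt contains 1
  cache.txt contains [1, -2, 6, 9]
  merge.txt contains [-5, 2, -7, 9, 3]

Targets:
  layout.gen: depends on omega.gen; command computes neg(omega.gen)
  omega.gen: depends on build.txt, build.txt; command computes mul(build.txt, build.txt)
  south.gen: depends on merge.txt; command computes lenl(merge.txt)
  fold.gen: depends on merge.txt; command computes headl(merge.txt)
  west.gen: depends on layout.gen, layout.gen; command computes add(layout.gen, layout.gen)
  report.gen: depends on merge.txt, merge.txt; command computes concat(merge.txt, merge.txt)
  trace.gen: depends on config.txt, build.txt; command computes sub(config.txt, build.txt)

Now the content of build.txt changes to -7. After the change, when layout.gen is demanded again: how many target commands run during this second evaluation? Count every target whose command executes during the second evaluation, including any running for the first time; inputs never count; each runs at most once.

First demand of the output computes:
  omega.gen = mul(1, 1) = 1
  layout.gen = neg(1) = -1

After the edit, cleaning proceeds:
  omega.gen: a read changed (build.txt 1->-7; build.txt 1->-7) — executes, giving 49.
  layout.gen: a read changed (omega.gen 1->49) — executes, giving -49.

2 target commands run: layout.gen, omega.gen.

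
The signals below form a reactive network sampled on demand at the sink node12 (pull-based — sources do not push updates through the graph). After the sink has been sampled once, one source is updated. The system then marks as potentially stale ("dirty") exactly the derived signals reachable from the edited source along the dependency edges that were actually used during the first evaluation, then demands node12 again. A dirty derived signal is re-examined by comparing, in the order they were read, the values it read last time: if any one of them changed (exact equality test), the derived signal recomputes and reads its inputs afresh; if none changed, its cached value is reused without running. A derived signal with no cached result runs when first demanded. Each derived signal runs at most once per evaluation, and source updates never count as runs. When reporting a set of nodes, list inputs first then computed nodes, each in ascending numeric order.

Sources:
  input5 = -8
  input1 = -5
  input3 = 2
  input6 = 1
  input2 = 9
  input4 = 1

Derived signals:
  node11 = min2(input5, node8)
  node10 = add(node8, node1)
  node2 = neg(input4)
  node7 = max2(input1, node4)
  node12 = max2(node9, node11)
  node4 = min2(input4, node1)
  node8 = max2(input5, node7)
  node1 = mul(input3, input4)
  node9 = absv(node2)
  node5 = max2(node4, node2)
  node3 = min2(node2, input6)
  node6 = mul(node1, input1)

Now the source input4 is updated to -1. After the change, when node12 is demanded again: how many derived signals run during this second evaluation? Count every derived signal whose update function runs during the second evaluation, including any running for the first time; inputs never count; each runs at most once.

Run set: node1, node2, node4, node7, node8, node9, node11 (7 run).
The important point: at node12 every value read last time is unchanged, so the dirty flag clears without a run.

Initial pass — values computed on the first demand:
  node1 = mul(2, 1) = 2
  node2 = neg(1) = -1
  node4 = min2(1, 2) = 1
  node7 = max2(-5, 1) = 1
  node8 = max2(-8, 1) = 1
  node9 = absv(-1) = 1
  node11 = min2(-8, 1) = -8
  node12 = max2(1, -8) = 1

Second demand — change propagation:
  node1: re-runs because input4 1->-1; new result -2.
  node2: re-runs because input4 1->-1; new result 1.
  node4: re-runs because input4 1->-1; node1 2->-2; new result -2.
  node7: re-runs because node4 1->-2; new result -2.
  node8: re-runs because node7 1->-2; new result -2.
  node9: re-runs because node2 -1->1; new result 1 (unchanged).
  node11: re-runs because node8 1->-2; new result -8 (unchanged).
  node12: re-examined; everything it read last time is the same (node9 unchanged, node11 unchanged) — cache 1 kept, no run.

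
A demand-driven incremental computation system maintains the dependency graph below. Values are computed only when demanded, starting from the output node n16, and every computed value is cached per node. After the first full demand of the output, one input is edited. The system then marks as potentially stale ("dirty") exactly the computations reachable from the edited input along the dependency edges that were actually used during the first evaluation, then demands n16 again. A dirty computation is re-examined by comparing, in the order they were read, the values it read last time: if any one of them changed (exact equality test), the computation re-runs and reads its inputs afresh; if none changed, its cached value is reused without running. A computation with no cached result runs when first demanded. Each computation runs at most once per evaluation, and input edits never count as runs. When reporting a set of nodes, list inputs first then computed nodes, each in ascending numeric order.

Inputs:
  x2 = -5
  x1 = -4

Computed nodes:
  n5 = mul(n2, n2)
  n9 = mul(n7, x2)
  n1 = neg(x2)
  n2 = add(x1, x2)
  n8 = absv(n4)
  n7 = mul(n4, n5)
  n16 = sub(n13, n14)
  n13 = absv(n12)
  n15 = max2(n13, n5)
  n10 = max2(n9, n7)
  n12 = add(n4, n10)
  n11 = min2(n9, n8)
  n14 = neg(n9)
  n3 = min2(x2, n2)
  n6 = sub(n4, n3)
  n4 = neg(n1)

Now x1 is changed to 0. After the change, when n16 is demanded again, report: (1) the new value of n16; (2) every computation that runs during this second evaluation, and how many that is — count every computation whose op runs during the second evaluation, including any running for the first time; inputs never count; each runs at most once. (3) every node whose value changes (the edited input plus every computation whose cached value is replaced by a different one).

New value of n16: 1245.
Computations that run: n2, n5, n7, n9, n10, n12, n13, n14, n16 — 9 in total.
Values that change: x1, n2, n5, n7, n9, n10, n12, n13, n14, n16.

First evaluation (everything demanded from the output):
  n1 = neg(-5) = 5
  n2 = add(-4, -5) = -9
  n4 = neg(5) = -5
  n5 = mul(-9, -9) = 81
  n7 = mul(-5, 81) = -405
  n9 = mul(-405, -5) = 2025
  n10 = max2(2025, -405) = 2025
  n12 = add(-5, 2025) = 2020
  n13 = absv(2020) = 2020
  n14 = neg(2025) = -2025
  n16 = sub(2020, -2025) = 4045

Propagation after the edit:
  n2: runs — x1 -4->0; result -5.
  n5: runs — n2 -9->-5; n2 -9->-5; result 25.
  n7: runs — n5 81->25; result -125.
  n9: runs — n7 -405->-125; result 625.
  n10: runs — n9 2025->625; n7 -405->-125; result 625.
  n12: runs — n10 2025->625; result 620.
  n13: runs — n12 2020->620; result 620.
  n14: runs — n9 2025->625; result -625.
  n16: runs — n13 2020->620; n14 -2025->-625; result 1245.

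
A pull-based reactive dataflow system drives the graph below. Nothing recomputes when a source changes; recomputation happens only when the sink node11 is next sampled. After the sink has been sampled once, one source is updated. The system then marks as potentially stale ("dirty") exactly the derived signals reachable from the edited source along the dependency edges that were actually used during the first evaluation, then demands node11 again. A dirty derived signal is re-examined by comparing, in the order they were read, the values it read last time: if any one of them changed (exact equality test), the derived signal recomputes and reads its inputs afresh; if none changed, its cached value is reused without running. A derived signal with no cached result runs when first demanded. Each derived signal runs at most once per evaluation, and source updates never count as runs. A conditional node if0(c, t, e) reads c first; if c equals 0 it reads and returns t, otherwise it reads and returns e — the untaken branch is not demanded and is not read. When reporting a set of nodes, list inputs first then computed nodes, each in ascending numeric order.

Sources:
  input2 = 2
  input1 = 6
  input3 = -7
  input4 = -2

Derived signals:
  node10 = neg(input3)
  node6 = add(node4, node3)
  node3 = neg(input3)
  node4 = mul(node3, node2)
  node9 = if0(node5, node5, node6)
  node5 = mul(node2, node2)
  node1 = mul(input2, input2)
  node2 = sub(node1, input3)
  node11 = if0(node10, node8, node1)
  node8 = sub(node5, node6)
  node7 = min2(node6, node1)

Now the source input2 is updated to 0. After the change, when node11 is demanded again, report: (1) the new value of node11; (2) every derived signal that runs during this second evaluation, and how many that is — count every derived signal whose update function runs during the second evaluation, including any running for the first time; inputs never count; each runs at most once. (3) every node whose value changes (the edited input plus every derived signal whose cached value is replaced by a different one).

New value of node11: 0.
Derived signals that run: node1, node11 — 2 in total.
Values that change: input2, node1, node11.

First evaluation (everything demanded from the output):
  node1 = mul(2, 2) = 4
  node10 = neg(-7) = 7
  node11 = if0(node10=7 -> else branch node1) = 4

Propagation after the edit:
  node1: runs — input2 2->0; input2 2->0; result 0.
  node11: runs — node1 4->0; result 0.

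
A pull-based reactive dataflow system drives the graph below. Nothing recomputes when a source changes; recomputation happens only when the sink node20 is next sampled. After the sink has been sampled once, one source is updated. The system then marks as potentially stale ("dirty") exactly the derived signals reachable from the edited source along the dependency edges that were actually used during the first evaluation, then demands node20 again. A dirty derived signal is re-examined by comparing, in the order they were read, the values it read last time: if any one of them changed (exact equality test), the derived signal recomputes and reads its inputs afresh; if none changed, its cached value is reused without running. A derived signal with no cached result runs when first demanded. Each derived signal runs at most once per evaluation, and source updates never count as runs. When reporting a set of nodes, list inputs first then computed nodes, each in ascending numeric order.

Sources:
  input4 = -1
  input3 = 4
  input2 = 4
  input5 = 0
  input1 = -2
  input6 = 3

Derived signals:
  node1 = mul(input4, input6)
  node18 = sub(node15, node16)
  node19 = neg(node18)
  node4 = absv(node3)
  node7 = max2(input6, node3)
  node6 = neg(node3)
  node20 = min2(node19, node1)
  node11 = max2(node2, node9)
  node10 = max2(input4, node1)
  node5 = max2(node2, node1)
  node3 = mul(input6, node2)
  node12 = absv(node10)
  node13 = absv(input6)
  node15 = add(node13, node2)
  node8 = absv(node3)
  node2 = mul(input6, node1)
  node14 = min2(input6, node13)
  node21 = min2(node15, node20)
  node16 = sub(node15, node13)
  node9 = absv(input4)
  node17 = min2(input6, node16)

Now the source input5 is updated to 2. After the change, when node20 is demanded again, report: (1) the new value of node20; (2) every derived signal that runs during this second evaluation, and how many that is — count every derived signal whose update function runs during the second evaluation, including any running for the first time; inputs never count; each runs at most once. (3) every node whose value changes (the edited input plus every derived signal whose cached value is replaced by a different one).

New value of node20: -3.
Derived signals that run: none — 0 in total.
Values that change: input5.
Key observation: input5 is never demanded by the output, so the edit triggers no recomputation at all.

First evaluation (everything demanded from the output):
  node1 = mul(-1, 3) = -3
  node2 = mul(3, -3) = -9
  node13 = absv(3) = 3
  node15 = add(3, -9) = -6
  node16 = sub(-6, 3) = -9
  node18 = sub(-6, -9) = 3
  node19 = neg(3) = -3
  node20 = min2(-3, -3) = -3

Propagation after the edit:
  input5 feeds no computation that the output demands — nothing is marked dirty and nothing runs.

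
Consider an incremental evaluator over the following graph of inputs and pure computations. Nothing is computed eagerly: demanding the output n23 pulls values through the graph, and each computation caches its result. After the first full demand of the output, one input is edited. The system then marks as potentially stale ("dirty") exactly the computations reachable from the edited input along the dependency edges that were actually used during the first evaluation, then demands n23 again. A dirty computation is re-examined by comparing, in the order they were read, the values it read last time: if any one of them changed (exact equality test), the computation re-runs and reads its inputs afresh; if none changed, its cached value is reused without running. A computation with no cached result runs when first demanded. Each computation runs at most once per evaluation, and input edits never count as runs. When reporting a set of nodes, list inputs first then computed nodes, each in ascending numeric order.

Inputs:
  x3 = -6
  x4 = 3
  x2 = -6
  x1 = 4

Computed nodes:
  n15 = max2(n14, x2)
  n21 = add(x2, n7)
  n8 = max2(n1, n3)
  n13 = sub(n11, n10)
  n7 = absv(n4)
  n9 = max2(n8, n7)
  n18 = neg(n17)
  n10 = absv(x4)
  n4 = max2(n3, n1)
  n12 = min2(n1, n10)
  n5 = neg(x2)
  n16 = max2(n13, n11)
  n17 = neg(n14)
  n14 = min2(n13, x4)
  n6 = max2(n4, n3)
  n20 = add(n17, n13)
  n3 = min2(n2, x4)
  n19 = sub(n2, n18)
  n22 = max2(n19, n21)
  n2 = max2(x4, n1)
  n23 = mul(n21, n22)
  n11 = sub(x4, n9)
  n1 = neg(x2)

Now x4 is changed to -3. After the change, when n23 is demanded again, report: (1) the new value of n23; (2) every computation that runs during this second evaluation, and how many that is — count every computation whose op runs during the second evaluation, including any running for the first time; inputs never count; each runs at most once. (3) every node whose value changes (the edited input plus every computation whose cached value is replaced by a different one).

n23 now evaluates to 0.
Run set: n2, n3, n4, n8, n10, n11, n13, n14, n17, n18, n19, n22, n23 (13 run).
Changed values: x4, n3, n11, n13, n14, n17, n18, n19, n22.
The important point: at n7 every value read last time is unchanged, so the dirty flag clears without a run.

Initial pass — values computed on the first demand:
  n1 = neg(-6) = 6
  n2 = max2(3, 6) = 6
  n3 = min2(6, 3) = 3
  n4 = max2(3, 6) = 6
  n7 = absv(6) = 6
  n8 = max2(6, 3) = 6
  n9 = max2(6, 6) = 6
  n10 = absv(3) = 3
  n11 = sub(3, 6) = -3
  n13 = sub(-3, 3) = -6
  n14 = min2(-6, 3) = -6
  n17 = neg(-6) = 6
  n18 = neg(6) = -6
  n19 = sub(6, -6) = 12
  n21 = add(-6, 6) = 0
  n22 = max2(12, 0) = 12
  n23 = mul(0, 12) = 0

Second demand — change propagation:
  n2: re-runs because x4 3->-3; new result 6 (unchanged).
  n3: re-runs because x4 3->-3; new result -3.
  n4: re-runs because n3 3->-3; new result 6 (unchanged).
  n7: re-examined; everything it read last time is the same (n4 unchanged) — cache 6 kept, no run.
  n8: re-runs because n3 3->-3; new result 6 (unchanged).
  n9: re-examined; everything it read last time is the same (n8 unchanged, n7 unchanged) — cache 6 kept, no run.
  n10: re-runs because x4 3->-3; new result 3 (unchanged).
  n11: re-runs because x4 3->-3; new result -9.
  n13: re-runs because n11 -3->-9; new result -12.
  n14: re-runs because n13 -6->-12; x4 3->-3; new result -12.
  n17: re-runs because n14 -6->-12; new result 12.
  n18: re-runs because n17 6->12; new result -12.
  n19: re-runs because n18 -6->-12; new result 18.
  n21: re-examined; everything it read last time is the same (x2 unchanged, n7 unchanged) — cache 0 kept, no run.
  n22: re-runs because n19 12->18; new result 18.
  n23: re-runs because n22 12->18; new result 0 (unchanged).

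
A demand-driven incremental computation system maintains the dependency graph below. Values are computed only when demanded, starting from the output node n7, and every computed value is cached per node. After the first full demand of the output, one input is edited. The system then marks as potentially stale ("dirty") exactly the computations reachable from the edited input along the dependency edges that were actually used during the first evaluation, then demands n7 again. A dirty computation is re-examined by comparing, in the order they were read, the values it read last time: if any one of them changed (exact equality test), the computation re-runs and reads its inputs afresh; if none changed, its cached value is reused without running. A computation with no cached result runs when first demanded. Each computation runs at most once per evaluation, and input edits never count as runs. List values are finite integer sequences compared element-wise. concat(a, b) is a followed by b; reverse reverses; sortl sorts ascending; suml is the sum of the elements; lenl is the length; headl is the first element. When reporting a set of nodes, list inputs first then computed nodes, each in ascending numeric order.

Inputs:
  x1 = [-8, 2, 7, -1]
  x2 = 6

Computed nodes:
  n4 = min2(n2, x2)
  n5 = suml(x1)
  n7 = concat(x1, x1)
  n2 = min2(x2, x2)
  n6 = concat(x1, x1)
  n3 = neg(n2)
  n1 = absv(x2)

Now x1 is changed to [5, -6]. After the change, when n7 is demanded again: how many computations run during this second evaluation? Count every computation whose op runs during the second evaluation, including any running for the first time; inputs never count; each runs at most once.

Computations that run: n7 — 1 in total.

First evaluation (everything demanded from the output):
  n7 = concat([-8, 2, 7, -1], [-8, 2, 7, -1]) = [-8, 2, 7, -1, -8, 2, 7, -1]

Propagation after the edit:
  n7: runs — x1 [-8, 2, 7, -1]->[5, -6]; x1 [-8, 2, 7, -1]->[5, -6]; result [5, -6, 5, -6].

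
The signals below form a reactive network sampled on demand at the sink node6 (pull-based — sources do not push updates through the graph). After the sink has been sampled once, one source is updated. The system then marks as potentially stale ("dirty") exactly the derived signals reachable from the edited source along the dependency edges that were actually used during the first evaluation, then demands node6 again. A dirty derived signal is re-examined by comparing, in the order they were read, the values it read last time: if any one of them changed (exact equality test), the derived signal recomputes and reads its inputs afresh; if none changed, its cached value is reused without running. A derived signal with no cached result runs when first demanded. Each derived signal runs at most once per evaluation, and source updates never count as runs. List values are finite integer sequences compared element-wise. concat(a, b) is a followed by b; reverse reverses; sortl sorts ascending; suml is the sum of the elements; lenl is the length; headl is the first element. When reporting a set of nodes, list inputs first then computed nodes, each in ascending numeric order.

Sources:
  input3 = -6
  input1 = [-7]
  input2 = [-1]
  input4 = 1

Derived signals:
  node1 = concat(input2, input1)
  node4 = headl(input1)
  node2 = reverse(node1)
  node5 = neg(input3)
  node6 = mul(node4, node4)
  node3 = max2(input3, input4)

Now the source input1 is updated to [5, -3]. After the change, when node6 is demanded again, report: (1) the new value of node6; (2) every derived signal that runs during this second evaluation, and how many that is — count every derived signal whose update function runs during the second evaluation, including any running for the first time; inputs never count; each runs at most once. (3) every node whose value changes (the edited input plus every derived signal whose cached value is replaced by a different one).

node6 now evaluates to 25.
Run set: node4, node6 (2 run).
Changed values: input1, node4, node6.

Initial pass — values computed on the first demand:
  node4 = headl([-7]) = -7
  node6 = mul(-7, -7) = 49

Second demand — change propagation:
  node4: re-runs because input1 [-7]->[5, -3]; new result 5.
  node6: re-runs because node4 -7->5; node4 -7->5; new result 25.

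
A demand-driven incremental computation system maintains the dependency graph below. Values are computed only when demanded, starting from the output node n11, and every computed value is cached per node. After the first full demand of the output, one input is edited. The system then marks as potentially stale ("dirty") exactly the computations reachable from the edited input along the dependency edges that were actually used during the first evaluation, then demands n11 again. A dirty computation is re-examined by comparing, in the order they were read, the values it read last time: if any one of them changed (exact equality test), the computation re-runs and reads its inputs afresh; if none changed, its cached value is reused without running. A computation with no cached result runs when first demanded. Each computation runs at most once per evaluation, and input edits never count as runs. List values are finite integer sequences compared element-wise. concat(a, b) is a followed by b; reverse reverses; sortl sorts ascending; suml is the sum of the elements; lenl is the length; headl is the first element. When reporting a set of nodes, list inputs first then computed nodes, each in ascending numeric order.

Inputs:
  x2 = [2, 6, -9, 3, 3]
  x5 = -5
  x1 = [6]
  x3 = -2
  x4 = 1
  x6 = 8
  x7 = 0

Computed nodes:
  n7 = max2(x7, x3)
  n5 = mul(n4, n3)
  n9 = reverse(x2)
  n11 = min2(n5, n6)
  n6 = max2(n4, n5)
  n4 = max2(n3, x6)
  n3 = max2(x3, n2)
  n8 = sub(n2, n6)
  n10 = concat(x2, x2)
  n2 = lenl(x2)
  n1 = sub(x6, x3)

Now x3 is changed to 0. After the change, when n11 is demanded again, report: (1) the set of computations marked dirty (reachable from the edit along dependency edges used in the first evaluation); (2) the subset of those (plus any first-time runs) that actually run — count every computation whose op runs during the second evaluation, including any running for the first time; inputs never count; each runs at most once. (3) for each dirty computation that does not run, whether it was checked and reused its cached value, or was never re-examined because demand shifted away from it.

Marked dirty: n3, n4, n5, n6, n11.
Computations that run: n3 — 1 in total.
Checked but reused from cache: n4, n5, n6, n11.
Key observation: the change is absorbed at n3 — it re-runs but produces the same value, and the output's value is unchanged.

First evaluation (everything demanded from the output):
  n2 = lenl([2, 6, -9, 3, 3]) = 5
  n3 = max2(-2, 5) = 5
  n4 = max2(5, 8) = 8
  n5 = mul(8, 5) = 40
  n6 = max2(8, 40) = 40
  n11 = min2(40, 40) = 40

Propagation after the edit:
  n3: runs — x3 -2->0; result 5 (same value as before).
  n4: checked — values it read are unchanged (n3 unchanged, x6 unchanged); reused cached 8 without running.
  n5: checked — values it read are unchanged (n4 unchanged, n3 unchanged); reused cached 40 without running.
  n6: checked — values it read are unchanged (n4 unchanged, n5 unchanged); reused cached 40 without running.
  n11: checked — values it read are unchanged (n5 unchanged, n6 unchanged); reused cached 40 without running.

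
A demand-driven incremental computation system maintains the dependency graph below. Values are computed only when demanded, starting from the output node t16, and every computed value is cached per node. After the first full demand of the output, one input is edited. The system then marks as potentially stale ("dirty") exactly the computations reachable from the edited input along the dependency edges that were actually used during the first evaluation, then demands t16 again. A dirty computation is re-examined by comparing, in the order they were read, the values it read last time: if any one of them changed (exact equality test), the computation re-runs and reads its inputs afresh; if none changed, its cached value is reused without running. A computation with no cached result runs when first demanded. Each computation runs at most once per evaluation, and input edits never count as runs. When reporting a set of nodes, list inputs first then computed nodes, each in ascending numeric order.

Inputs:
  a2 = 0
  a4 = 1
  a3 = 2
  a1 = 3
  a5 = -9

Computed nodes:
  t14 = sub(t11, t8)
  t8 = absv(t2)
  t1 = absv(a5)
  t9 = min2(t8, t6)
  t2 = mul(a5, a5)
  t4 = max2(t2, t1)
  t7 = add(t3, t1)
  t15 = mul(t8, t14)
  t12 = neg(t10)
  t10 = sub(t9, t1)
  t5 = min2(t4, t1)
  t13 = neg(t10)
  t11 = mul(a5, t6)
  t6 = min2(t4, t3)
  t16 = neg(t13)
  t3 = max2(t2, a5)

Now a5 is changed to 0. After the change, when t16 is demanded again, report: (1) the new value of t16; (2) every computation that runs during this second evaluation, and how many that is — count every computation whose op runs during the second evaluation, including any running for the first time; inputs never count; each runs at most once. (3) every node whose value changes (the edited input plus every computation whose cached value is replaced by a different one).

New value of t16: 0.
Computations that run: t1, t2, t3, t4, t6, t8, t9, t10, t13, t16 — 10 in total.
Values that change: a5, t1, t2, t3, t4, t6, t8, t9, t10, t13, t16.

First evaluation (everything demanded from the output):
  t1 = absv(-9) = 9
  t2 = mul(-9, -9) = 81
  t3 = max2(81, -9) = 81
  t4 = max2(81, 9) = 81
  t6 = min2(81, 81) = 81
  t8 = absv(81) = 81
  t9 = min2(81, 81) = 81
  t10 = sub(81, 9) = 72
  t13 = neg(72) = -72
  t16 = neg(-72) = 72

Propagation after the edit:
  t1: runs — a5 -9->0; result 0.
  t2: runs — a5 -9->0; a5 -9->0; result 0.
  t3: runs — t2 81->0; a5 -9->0; result 0.
  t4: runs — t2 81->0; t1 9->0; result 0.
  t6: runs — t4 81->0; t3 81->0; result 0.
  t8: runs — t2 81->0; result 0.
  t9: runs — t8 81->0; t6 81->0; result 0.
  t10: runs — t9 81->0; t1 9->0; result 0.
  t13: runs — t10 72->0; result 0.
  t16: runs — t13 -72->0; result 0.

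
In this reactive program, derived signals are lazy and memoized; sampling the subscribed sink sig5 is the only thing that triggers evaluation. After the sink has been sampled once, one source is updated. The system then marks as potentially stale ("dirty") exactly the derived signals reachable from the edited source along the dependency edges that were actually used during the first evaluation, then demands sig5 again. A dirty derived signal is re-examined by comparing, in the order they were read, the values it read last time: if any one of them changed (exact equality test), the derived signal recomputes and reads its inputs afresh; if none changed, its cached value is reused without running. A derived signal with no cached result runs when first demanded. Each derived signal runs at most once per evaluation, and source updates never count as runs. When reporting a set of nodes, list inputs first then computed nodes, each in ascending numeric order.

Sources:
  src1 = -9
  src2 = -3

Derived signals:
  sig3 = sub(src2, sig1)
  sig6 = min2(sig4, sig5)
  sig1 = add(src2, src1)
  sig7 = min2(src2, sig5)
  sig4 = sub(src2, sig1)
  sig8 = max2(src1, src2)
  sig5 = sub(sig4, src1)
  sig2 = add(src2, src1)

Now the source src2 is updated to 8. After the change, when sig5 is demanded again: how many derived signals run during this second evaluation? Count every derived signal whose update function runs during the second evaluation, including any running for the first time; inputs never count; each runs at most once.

2 derived signals run: sig1, sig4.
Note the absorption at sig4: it re-runs yet its value is the same, leaving the output's value untouched.

First demand of the output computes:
  sig1 = add(-3, -9) = -12
  sig4 = sub(-3, -12) = 9
  sig5 = sub(9, -9) = 18

After the edit, cleaning proceeds:
  sig1: a read changed (src2 -3->8) — executes, giving -1.
  sig4: a read changed (src2 -3->8; sig1 -12->-1) — executes, giving 9 — identical to its old value.
  sig5: dirty, but its reads are unchanged (sig4 unchanged, src1 unchanged); cached 18 stands.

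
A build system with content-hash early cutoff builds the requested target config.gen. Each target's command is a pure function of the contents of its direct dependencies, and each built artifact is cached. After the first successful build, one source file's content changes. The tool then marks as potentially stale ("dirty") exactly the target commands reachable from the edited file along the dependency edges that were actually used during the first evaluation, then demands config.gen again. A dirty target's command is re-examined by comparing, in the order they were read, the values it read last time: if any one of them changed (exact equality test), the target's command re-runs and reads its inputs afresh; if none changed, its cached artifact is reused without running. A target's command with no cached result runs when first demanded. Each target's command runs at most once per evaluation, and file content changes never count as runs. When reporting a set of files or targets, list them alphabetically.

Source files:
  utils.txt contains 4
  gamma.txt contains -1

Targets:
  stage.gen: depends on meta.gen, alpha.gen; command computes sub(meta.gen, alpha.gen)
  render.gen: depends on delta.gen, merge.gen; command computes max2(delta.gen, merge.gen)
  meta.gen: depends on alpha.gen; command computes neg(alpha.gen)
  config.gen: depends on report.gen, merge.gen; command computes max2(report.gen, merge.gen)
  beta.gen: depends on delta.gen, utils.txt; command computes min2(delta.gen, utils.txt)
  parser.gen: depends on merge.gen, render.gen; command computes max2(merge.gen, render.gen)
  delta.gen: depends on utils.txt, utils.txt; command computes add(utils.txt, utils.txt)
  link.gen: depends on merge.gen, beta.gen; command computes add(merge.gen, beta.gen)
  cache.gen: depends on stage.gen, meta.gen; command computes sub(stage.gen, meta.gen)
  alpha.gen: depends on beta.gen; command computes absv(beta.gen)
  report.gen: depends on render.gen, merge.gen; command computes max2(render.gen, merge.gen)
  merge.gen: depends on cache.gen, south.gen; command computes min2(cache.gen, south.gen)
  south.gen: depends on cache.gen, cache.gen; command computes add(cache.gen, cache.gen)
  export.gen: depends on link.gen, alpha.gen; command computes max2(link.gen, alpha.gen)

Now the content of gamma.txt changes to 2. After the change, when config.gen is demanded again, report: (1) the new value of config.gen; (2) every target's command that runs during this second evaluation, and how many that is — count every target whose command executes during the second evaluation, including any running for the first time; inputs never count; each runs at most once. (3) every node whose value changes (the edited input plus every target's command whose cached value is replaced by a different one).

First evaluation (everything demanded from the output):
  delta.gen = add(4, 4) = 8
  beta.gen = min2(8, 4) = 4
  alpha.gen = absv(4) = 4
  meta.gen = neg(4) = -4
  stage.gen = sub(-4, 4) = -8
  cache.gen = sub(-8, -4) = -4
  south.gen = add(-4, -4) = -8
  merge.gen = min2(-4, -8) = -8
  render.gen = max2(8, -8) = 8
  report.gen = max2(8, -8) = 8
  config.gen = max2(8, -8) = 8

Propagation after the edit:
  gamma.txt feeds no computation that the output demands — nothing is marked dirty and nothing runs.

Key observation: gamma.txt is never demanded by the output, so the edit triggers no recomputation at all.

New value of config.gen: 8.
Target commands that run: none — 0 in total.
Values that change: gamma.txt.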